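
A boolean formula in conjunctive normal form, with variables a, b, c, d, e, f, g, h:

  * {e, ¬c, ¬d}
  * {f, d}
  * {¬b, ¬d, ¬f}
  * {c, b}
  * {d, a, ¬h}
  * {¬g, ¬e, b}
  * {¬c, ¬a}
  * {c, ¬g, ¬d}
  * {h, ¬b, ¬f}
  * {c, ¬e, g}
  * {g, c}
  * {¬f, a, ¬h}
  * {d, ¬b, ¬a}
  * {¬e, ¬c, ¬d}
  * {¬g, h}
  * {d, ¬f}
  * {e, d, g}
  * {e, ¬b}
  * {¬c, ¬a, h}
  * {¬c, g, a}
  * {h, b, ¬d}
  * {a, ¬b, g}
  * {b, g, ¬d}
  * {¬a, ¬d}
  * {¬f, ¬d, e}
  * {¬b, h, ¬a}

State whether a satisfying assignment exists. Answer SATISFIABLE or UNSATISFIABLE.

d = True:
  b = True:
    propagation gives f=False, e=True, c=False, g=False; an empty clause results — contradiction.
  b = False:
    propagation gives c=True, e=True; an empty clause results — contradiction.
d = False:
  propagation gives f=True; an empty clause results — contradiction.
Every branch closes, so no satisfying assignment exists.

UNSATISFIABLE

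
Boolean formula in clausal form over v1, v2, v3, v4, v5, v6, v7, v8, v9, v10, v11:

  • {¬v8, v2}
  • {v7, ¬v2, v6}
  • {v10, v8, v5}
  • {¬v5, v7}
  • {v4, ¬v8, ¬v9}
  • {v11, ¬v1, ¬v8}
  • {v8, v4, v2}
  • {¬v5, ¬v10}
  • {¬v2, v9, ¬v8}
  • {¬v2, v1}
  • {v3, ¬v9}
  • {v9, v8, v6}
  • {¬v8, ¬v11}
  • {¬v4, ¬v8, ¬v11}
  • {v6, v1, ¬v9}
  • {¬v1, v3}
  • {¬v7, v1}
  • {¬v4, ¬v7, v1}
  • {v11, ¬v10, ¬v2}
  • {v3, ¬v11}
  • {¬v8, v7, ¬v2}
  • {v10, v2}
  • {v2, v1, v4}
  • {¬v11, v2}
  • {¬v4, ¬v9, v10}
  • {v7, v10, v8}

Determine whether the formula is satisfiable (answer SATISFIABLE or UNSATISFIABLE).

SATISFIABLE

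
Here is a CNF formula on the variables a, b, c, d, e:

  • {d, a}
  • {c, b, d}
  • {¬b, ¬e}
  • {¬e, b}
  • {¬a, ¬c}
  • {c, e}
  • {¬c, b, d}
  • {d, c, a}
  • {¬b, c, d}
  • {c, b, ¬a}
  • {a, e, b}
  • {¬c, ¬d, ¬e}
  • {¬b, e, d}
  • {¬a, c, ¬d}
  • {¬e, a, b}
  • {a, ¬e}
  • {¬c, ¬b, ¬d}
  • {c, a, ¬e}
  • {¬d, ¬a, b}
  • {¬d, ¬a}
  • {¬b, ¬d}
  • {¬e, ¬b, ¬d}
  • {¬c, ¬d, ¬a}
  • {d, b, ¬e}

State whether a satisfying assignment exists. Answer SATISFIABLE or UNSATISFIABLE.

UNSATISFIABLE

d = True:
  propagation gives a=False, e=False, c=True, b=True; an empty clause results — contradiction.
d = False:
  propagation gives a=True, c=False, b=True; an empty clause results — contradiction.
Every branch closes, so no satisfying assignment exists.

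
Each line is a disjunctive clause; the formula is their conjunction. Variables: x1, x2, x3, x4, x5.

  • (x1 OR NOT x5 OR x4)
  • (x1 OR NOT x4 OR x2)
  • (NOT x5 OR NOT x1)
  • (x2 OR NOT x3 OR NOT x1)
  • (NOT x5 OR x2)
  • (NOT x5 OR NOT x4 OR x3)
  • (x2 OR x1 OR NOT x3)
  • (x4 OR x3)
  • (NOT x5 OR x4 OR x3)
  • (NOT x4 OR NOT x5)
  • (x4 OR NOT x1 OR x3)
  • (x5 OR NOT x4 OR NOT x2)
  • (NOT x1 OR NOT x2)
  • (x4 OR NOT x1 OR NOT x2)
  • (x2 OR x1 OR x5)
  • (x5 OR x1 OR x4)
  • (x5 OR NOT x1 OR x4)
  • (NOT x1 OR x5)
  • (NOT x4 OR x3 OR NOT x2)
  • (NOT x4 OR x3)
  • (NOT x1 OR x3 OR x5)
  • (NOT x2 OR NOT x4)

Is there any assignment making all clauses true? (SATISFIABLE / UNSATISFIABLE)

UNSATISFIABLE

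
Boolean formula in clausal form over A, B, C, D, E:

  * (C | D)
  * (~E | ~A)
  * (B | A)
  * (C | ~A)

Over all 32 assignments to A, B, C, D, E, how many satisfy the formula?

10

Case analysis on A and C:
  A=T, C=T: remaining (B,D,E) ∈ {(F,F,F); (F,T,F); (T,F,F); (T,T,F)} — 4.
  A=T, C=F: a clause becomes empty — 0.
  A=F, C=T: remaining (B,D,E) ∈ {(T,F,F); (T,F,T); (T,T,F); (T,T,T)} — 4.
  A=F, C=F: remaining (B,D,E) ∈ {(T,T,F); (T,T,T)} — 2.
Total: 4 + 0 + 4 + 2 = 10.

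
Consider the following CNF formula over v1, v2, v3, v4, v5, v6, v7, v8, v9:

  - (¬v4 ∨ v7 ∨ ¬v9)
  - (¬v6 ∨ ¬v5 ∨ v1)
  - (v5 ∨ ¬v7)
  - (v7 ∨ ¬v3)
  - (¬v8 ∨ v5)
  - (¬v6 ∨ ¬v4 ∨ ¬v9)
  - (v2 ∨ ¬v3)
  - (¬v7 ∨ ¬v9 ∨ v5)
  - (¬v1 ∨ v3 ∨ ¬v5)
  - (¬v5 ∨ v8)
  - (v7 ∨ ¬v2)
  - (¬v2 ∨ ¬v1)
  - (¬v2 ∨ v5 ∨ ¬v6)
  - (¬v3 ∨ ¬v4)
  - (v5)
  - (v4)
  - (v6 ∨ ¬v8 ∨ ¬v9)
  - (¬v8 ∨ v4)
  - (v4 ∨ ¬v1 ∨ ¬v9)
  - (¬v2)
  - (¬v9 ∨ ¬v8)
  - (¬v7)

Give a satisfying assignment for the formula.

(v5) is a unit clause, so v5 = True.
The clause (v8) is unit: v8 must be True.
The clause (v4) is unit: v4 must be True.
Unit propagation: (¬v3) forces v3 = False.
The clause (¬v1) is unit: v1 must be False.
Unit propagation: (¬v6) forces v6 = False.
The clause (¬v9) is unit: v9 must be False.
The clause (¬v2) is unit: v2 must be False.
The clause (¬v7) is unit: v7 must be False.

v1 = False, v2 = False, v3 = False, v4 = True, v5 = True, v6 = False, v7 = False, v8 = True, v9 = False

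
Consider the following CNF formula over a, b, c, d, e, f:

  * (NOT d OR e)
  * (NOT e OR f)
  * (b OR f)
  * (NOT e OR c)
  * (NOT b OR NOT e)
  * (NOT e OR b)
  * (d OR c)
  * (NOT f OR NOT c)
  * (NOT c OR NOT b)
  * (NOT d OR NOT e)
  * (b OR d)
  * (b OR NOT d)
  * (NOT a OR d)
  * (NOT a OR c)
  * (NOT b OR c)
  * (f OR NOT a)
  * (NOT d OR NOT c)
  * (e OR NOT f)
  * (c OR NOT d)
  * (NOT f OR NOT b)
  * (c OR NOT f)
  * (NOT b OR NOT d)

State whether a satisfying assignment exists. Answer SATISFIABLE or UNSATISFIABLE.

b = True:
  propagation gives e=False, d=False, c=True; an empty clause results — contradiction.
b = False:
  propagation gives f=True, e=False; an empty clause results — contradiction.
Every branch closes, so no satisfying assignment exists.

UNSATISFIABLE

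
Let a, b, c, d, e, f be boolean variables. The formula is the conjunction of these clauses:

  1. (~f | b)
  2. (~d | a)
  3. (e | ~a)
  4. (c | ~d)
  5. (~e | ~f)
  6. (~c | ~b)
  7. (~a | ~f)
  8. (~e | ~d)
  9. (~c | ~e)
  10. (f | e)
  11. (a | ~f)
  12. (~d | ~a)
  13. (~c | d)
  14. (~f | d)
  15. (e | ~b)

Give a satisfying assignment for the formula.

a = False, b = True, c = False, d = False, e = True, f = False

Check each clause:
  1. (~f | b) — b is true.
  2. (a | ~d) — ~d is true.
  3. (~a | e) — e is true.
  4. (c | ~d) — ~d is true.
  5. (~e | ~f) — ~f is true.
  6. (~c | ~b) — ~c is true.
  7. (~f | ~a) — ~f is true.
  8. (~e | ~d) — ~d is true.
  9. (~e | ~c) — ~c is true.
  10. (e | f) — e is true.
  11. (a | ~f) — ~f is true.
  12. (~a | ~d) — ~d is true.
  13. (d | ~c) — ~c is true.
  14. (~f | d) — ~f is true.
  15. (~b | e) — e is true.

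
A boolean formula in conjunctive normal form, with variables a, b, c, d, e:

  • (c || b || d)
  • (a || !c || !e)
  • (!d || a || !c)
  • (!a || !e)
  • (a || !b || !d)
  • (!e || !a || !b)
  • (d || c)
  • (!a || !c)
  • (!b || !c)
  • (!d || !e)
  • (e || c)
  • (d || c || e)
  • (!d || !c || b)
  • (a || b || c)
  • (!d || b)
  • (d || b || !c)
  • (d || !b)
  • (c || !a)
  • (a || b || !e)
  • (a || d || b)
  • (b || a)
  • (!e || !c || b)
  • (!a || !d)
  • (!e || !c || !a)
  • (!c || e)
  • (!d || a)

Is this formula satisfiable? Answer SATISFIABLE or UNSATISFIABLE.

UNSATISFIABLE

c = True:
  propagation gives a=False, e=False; an empty clause results — contradiction.
c = False:
  propagation gives d=True, e=False; an empty clause results — contradiction.
Every branch closes, so no satisfying assignment exists.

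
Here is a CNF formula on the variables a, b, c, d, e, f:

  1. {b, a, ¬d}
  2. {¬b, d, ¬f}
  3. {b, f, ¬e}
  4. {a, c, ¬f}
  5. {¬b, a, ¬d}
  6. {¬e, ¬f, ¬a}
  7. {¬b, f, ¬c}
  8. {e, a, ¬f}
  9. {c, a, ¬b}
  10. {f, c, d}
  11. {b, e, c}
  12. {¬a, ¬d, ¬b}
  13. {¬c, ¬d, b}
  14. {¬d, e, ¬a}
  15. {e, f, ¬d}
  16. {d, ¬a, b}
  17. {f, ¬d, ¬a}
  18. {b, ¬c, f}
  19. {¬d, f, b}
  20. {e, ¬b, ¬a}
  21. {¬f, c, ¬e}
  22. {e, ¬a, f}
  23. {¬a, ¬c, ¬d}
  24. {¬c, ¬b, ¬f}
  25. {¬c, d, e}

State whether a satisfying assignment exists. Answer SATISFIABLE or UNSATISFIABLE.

SATISFIABLE

Try a = False.
Branch on b: take b = False.
  then d is forced to False.
Branch on c: take c = True.
  then f is forced to True.
  then e is forced to True.
So a=0, b=0, c=1, d=0, e=1, f=1 is a satisfying assignment.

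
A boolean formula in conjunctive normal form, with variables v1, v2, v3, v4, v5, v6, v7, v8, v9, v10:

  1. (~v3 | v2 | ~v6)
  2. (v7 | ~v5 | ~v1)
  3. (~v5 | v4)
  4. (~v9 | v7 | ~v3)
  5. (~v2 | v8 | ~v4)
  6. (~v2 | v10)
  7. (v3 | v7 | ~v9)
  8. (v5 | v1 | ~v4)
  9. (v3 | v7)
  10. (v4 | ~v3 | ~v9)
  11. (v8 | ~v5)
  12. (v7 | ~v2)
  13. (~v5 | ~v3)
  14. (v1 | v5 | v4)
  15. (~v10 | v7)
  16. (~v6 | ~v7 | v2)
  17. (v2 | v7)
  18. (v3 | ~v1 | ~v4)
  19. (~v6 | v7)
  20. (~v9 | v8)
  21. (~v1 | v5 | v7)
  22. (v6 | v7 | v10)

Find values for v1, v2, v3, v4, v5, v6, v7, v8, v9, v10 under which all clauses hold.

v8 occurs only positively in the remaining clauses — set v8 = True.
v9 occurs only negated in the remaining clauses — set v9 = False.
Try v1 = False.
For the remaining variables, v2 = True, v3 = False, v4 = True, v5 = True, v6 = True, v7 = True, v10 = True works.
Every clause has at least one true literal under this assignment.

v1=F, v2=T, v3=F, v4=T, v5=T, v6=T, v7=T, v8=T, v9=F, v10=T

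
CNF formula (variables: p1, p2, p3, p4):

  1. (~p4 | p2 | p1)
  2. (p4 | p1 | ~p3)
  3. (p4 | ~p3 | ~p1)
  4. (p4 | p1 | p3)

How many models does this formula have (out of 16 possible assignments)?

8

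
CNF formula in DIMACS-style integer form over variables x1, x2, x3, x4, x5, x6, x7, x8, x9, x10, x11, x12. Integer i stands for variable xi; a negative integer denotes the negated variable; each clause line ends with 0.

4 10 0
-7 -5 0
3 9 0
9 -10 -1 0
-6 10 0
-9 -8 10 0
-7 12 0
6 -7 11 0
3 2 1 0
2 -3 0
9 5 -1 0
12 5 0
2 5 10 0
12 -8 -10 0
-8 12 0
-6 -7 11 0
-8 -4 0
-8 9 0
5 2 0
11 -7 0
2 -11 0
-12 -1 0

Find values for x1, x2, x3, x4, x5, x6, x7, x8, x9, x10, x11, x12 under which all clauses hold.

x1=False  x2=True  x3=False  x4=True  x5=False  x6=True  x7=False  x8=False  x9=True  x10=True  x11=True  x12=True

Pure literal: x2 appears only positively; assign x2 = True.
Pure literal: x7 appears only negated; assign x7 = False.
Try x1 = False.
Set x3 = False and propagate.
  then x9 is forced to True.
Try x4 = True.
  then x8 is forced to False.
For the remaining variables, x5 = False, x6 = True, x10 = True, x11 = True, x12 = True works.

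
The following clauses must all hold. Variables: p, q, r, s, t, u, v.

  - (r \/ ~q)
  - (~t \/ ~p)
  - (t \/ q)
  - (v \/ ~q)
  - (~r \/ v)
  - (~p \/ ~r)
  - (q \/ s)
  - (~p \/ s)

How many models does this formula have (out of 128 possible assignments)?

Case analysis on q and p:
  q=T, p=T: a clause becomes empty — 0.
  q=T, p=F: forces r=T; v=T; s, t, u free → 2^3 = 8.
  q=F, p=T: a clause becomes empty — 0.
  q=F, p=F: u free; 3 ways for (r,s,t,v) × 2^1 = 6.
Total: 0 + 8 + 0 + 6 = 14.

14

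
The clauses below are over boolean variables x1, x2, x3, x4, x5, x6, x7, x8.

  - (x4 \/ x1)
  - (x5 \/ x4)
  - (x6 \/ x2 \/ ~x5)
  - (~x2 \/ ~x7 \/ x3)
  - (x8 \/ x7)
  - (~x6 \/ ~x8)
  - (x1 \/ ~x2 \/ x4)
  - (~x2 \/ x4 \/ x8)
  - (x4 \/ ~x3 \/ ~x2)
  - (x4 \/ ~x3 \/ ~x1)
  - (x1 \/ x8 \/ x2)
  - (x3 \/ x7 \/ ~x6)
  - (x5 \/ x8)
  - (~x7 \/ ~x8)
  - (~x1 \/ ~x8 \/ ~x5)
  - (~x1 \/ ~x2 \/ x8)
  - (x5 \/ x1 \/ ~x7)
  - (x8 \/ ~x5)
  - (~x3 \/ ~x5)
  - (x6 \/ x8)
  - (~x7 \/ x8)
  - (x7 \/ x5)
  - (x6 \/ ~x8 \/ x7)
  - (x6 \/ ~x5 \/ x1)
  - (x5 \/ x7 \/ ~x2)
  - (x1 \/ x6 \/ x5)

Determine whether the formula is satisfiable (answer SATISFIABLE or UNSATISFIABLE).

x8 = True:
  propagation gives x6=False, x7=False; an empty clause results — contradiction.
x8 = False:
  propagation gives x7=True; an empty clause results — contradiction.
Every branch closes, so no satisfying assignment exists.

UNSATISFIABLE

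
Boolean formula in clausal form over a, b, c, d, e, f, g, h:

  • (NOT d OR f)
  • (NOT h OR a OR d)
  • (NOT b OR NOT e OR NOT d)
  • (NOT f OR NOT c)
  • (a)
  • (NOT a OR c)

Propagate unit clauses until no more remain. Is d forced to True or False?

False

(a) is a unit clause: a = True.
(c OR NOT a): since a = True, the clause reduces to (c). c = True.
(NOT f OR NOT c) with c = True leaves only NOT f, so f = False.
From (f OR NOT d) and f = False: d = False.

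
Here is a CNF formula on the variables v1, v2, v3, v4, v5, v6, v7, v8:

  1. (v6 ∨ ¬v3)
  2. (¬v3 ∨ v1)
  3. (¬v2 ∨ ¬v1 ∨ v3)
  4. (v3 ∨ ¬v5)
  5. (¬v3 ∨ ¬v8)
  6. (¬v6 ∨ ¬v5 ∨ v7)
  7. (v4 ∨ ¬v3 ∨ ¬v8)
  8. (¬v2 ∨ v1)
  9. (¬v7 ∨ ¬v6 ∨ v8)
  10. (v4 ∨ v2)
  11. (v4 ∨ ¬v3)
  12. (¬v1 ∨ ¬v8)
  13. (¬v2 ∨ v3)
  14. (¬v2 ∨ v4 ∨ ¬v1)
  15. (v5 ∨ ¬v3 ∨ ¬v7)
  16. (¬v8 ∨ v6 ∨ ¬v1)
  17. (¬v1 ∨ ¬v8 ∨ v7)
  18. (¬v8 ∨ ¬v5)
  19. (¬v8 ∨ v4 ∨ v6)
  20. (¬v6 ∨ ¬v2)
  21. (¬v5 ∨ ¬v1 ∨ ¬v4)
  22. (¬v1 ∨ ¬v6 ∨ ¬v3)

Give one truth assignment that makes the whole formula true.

Try v1 = False.
  then v3 is forced to False.
  then v5 is forced to False.
  then v2 is forced to False.
  then v4 is forced to True.
Set v6 = False and propagate.
v7, v8 are now unconstrained; take v7 = False, v8 = False.
Every clause has at least one true literal under this assignment.

v1=F, v2=F, v3=F, v4=T, v5=F, v6=F, v7=F, v8=F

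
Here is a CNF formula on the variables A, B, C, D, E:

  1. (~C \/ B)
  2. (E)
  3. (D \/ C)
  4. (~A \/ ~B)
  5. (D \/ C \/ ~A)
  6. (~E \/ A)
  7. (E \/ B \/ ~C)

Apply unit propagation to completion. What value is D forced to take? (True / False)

Unit clause (E) sets E = True.
(A \/ ~E) with E = True leaves only A, so A = True.
From (~B \/ ~A) and A = True: B = False.
(B \/ ~C): since B = False, the clause reduces to (~C). C = False.
From (C \/ D) and C = False: D = True.

True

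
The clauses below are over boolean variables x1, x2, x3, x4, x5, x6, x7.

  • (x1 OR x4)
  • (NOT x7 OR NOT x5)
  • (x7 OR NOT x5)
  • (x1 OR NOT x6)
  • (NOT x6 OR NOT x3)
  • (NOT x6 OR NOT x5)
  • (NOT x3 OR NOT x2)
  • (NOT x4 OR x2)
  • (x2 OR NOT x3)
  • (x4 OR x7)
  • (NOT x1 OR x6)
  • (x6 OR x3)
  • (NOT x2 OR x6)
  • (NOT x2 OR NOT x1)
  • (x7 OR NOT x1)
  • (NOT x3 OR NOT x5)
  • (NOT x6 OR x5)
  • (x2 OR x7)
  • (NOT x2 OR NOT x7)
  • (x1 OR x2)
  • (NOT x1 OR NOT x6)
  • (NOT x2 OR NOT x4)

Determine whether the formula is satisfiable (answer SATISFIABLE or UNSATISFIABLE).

x2 = True:
  propagation gives x3=False, x6=True, x1=True; an empty clause results — contradiction.
x2 = False:
  propagation gives x4=False, x1=True, x3=False, x7=True; an empty clause results — contradiction.
Every branch closes, so no satisfying assignment exists.

UNSATISFIABLE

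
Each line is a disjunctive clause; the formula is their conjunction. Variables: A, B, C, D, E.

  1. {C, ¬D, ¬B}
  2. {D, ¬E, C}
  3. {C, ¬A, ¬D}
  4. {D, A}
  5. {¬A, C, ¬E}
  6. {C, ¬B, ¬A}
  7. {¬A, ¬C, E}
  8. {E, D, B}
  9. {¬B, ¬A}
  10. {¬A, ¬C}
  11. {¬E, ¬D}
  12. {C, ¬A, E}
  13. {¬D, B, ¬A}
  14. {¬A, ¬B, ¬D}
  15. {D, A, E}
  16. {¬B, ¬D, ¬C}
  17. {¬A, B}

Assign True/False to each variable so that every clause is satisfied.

Branch on A: take A = False.
  then D is forced to True.
  then E is forced to False.
Set B = False and propagate.
C is now unconstrained; take C = False.

A=0, B=0, C=0, D=1, E=0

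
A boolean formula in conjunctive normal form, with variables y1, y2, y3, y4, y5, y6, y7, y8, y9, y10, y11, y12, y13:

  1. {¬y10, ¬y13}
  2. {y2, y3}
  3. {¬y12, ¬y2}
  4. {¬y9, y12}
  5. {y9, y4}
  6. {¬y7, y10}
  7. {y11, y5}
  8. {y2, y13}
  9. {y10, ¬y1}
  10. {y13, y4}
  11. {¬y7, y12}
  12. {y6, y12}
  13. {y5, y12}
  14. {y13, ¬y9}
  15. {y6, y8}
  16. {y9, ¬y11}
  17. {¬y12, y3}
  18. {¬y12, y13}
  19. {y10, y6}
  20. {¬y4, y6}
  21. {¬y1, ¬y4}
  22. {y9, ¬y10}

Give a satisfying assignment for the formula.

y1=False, y2=True, y3=False, y4=True, y5=True, y6=True, y7=False, y8=True, y9=False, y10=False, y11=False, y12=False, y13=False

Check each clause:
  1. {¬y13, ¬y10} — ¬y13 is true.
  2. {y3, y2} — y2 is true.
  3. {¬y12, ¬y2} — ¬y12 is true.
  4. {¬y9, y12} — ¬y9 is true.
  5. {y9, y4} — y4 is true.
  6. {¬y7, y10} — ¬y7 is true.
  7. {y5, y11} — y5 is true.
  8. {y13, y2} — y2 is true.
  9. {y10, ¬y1} — ¬y1 is true.
  10. {y13, y4} — y4 is true.
  11. {y12, ¬y7} — ¬y7 is true.
  12. {y12, y6} — y6 is true.
  13. {y5, y12} — y5 is true.
  14. {¬y9, y13} — ¬y9 is true.
  15. {y6, y8} — y8 is true.
  16. {y9, ¬y11} — ¬y11 is true.
  17. {¬y12, y3} — ¬y12 is true.
  18. {y13, ¬y12} — ¬y12 is true.
  19. {y10, y6} — y6 is true.
  20. {¬y4, y6} — y6 is true.
  21. {¬y1, ¬y4} — ¬y1 is true.
  22. {y9, ¬y10} — ¬y10 is true.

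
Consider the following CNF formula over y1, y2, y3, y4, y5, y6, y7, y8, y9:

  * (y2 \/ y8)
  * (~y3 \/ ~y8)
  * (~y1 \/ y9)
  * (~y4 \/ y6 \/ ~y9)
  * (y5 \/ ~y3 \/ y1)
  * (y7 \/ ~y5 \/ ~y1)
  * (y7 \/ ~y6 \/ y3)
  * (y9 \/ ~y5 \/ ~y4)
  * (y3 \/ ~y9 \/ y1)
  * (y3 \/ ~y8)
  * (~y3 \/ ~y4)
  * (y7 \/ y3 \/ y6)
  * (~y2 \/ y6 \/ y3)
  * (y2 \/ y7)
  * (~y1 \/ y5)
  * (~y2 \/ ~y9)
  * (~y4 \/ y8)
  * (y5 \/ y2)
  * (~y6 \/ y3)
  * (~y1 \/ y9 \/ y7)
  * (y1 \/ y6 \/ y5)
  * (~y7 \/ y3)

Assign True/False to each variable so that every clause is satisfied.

y4 occurs only negated in the remaining clauses — set y4 = False.
Set y1 = False and propagate.
Set y2 = True and propagate.
  then y9 is forced to False.
Set y3 = True and propagate.
  then y8 is forced to False.
  then y5 is forced to True.
y6, y7 are now unconstrained; take y6 = False, y7 = True.
Every clause has at least one true literal under this assignment.

y1=False, y2=True, y3=True, y4=False, y5=True, y6=False, y7=True, y8=False, y9=False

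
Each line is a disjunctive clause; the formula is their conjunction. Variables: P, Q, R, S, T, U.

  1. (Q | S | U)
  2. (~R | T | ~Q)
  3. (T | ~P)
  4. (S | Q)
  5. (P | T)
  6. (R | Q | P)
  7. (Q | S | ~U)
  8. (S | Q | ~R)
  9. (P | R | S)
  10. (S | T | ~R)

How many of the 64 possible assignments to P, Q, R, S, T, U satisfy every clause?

20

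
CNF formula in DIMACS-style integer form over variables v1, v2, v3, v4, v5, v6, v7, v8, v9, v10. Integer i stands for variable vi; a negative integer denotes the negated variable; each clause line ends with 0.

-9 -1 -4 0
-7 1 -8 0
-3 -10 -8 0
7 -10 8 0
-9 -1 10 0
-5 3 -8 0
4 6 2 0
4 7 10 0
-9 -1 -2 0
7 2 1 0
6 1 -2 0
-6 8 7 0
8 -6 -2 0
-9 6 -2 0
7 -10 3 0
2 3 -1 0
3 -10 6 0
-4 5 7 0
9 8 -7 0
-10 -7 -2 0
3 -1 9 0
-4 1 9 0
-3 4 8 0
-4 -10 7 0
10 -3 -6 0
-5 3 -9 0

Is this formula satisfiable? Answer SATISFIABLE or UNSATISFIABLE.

Try v1 = False.
Set v2 = False and propagate.
  then v7 is forced to True.
  then v8 is forced to False.
  then v9 is forced to True.
For the remaining variables, v3 = False, v4 = True, v5 = False, v6 = True, v10 = False works.
So v1=False, v2=False, v3=False, v4=True, v5=False, v6=True, v7=True, v8=False, v9=True, v10=False is a satisfying assignment.

SATISFIABLE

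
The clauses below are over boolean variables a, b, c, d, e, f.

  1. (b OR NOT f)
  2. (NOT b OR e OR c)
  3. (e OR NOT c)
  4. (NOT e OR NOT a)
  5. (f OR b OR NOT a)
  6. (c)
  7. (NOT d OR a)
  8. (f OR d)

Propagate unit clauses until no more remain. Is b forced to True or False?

True

Unit clause (c) sets c = True.
(e OR NOT c): since c = True, the clause reduces to (e). e = True.
(NOT e OR NOT a): since e = True, the clause reduces to (NOT a). a = False.
(NOT d OR a) with a = False leaves only NOT d, so d = False.
(f OR d) with d = False leaves only f, so f = True.
In (NOT f OR b), NOT f is now false; b must hold, so b = True.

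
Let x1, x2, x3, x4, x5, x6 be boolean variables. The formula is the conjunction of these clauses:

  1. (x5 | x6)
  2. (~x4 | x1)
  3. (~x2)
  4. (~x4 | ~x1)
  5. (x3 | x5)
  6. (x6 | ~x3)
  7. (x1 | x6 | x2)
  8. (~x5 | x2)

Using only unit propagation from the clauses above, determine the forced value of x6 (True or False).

(~x2) stands alone — x2 = False.
(~x5 | x2): since x2 = False, the clause reduces to (~x5). x5 = False.
(x5 | x6): since x5 = False, the clause reduces to (x6). x6 = True.

True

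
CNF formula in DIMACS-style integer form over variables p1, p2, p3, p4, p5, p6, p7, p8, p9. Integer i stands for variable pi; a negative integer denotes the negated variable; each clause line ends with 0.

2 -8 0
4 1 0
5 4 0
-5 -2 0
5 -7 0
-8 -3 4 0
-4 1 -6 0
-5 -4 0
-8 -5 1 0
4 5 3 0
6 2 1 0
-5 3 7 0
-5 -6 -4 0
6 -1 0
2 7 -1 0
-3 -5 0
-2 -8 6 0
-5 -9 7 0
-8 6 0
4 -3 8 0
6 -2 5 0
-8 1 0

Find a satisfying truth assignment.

p1=T  p2=T  p3=T  p4=T  p5=F  p6=T  p7=F  p8=T  p9=F

Check each clause:
  1. (NOT p8 OR p2) — p2 is true.
  2. (p4 OR p1) — p1 is true.
  3. (p4 OR p5) — p4 is true.
  4. (NOT p2 OR NOT p5) — NOT p5 is true.
  5. (NOT p7 OR p5) — NOT p7 is true.
  6. (NOT p8 OR NOT p3 OR p4) — p4 is true.
  7. (NOT p4 OR p1 OR NOT p6) — p1 is true.
  8. (NOT p5 OR NOT p4) — NOT p5 is true.
  9. (NOT p8 OR NOT p5 OR p1) — p1 is true.
  10. (p4 OR p5 OR p3) — p3 is true.
  11. (p1 OR p6 OR p2) — p1 is true.
  12. (p3 OR NOT p5 OR p7) — p3 is true.
  13. (NOT p6 OR NOT p5 OR NOT p4) — NOT p5 is true.
  14. (p6 OR NOT p1) — p6 is true.
  15. (p7 OR NOT p1 OR p2) — p2 is true.
  16. (NOT p5 OR NOT p3) — NOT p5 is true.
  17. (NOT p2 OR p6 OR NOT p8) — p6 is true.
  18. (NOT p5 OR NOT p9 OR p7) — NOT p5 is true.
  19. (NOT p8 OR p6) — p6 is true.
  20. (p4 OR NOT p3 OR p8) — p8 is true.
  21. (NOT p2 OR p5 OR p6) — p6 is true.
  22. (NOT p8 OR p1) — p1 is true.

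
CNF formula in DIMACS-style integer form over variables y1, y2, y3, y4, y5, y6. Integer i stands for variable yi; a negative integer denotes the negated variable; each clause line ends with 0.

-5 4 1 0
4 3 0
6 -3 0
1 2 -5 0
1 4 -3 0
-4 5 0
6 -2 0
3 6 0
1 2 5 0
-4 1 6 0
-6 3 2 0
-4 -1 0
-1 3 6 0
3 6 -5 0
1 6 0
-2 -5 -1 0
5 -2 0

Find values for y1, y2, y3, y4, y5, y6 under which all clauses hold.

y1=1  y2=0  y3=1  y4=0  y5=0  y6=1

Try y1 = True.
  then y4 is forced to False.
  then y3 is forced to True.
  then y6 is forced to True.
The remaining clauses are satisfied by y2 = False, y5 = False.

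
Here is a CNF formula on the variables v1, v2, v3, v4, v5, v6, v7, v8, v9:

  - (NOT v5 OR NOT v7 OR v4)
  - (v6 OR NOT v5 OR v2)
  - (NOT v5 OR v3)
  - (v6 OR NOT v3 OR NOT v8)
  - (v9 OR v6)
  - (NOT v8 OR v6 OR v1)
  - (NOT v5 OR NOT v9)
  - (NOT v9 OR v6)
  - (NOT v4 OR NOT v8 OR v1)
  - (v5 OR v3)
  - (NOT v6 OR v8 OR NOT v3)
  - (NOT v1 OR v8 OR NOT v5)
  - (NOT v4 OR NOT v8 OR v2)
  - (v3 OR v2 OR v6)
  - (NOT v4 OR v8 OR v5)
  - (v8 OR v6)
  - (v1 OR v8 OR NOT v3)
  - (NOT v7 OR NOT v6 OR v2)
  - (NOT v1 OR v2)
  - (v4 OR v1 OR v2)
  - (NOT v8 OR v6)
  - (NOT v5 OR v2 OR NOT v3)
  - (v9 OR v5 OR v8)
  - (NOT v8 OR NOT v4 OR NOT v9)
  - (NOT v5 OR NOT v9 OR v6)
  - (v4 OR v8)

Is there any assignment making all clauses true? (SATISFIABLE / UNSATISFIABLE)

v2 occurs only positively in the remaining clauses — set v2 = True.
Set v1 = True and propagate.
Branch on v3: take v3 = True.
Branch on v4: take v4 = False.
  then v8 is forced to True.
  then v6 is forced to True.
The remaining clauses are satisfied by v5 = False, v7 = True, v9 = False.
So v1=1, v2=1, v3=1, v4=0, v5=0, v6=1, v7=1, v8=1, v9=0 is a satisfying assignment.

SATISFIABLE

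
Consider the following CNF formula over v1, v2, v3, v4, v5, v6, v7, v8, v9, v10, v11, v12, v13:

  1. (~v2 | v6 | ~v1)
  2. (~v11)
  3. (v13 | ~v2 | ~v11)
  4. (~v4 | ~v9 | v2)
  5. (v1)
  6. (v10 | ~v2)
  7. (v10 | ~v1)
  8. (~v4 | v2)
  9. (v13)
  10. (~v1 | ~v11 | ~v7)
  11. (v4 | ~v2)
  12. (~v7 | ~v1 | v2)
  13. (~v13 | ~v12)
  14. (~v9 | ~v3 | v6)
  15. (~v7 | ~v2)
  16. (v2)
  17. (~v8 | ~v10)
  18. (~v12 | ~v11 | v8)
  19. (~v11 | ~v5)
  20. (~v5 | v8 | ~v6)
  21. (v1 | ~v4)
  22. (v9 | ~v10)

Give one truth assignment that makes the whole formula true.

v1=T, v2=T, v3=T, v4=T, v5=F, v6=T, v7=F, v8=F, v9=T, v10=T, v11=F, v12=F, v13=T

(~v11) is a unit clause, so v11 = False.
(v1) is a unit clause, so v1 = True.
The clause (v10) is unit: v10 must be True.
Unit propagation: (v13) forces v13 = True.
The clause (~v12) is unit: v12 must be False.
Unit propagation: (v2) forces v2 = True.
Unit propagation: (v6) forces v6 = True.
The clause (v4) is unit: v4 must be True.
Unit propagation: (~v7) forces v7 = False.
The clause (~v8) is unit: v8 must be False.
Unit propagation: (~v5) forces v5 = False.
Unit propagation: (v9) forces v9 = True.
v3 is now unconstrained; take v3 = True.
Every clause has at least one true literal under this assignment.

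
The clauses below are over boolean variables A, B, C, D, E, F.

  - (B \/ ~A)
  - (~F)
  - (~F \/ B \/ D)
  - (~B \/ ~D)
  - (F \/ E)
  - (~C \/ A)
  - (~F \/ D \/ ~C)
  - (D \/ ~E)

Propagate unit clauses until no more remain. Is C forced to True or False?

False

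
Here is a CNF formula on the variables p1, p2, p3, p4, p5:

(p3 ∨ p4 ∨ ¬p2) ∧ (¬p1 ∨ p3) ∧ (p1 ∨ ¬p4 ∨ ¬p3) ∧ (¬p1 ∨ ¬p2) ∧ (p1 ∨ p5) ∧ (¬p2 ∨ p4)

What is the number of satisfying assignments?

The models are:
  p1=F p2=F p3=F p4=F p5=T
  p1=F p2=F p3=F p4=T p5=T
  p1=F p2=F p3=T p4=F p5=T
  p1=F p2=T p3=F p4=T p5=T
  p1=T p2=F p3=T p4=F p5=F
  p1=T p2=F p3=T p4=F p5=T
  p1=T p2=F p3=T p4=T p5=F
  p1=T p2=F p3=T p4=T p5=T
That's 8 in total.

8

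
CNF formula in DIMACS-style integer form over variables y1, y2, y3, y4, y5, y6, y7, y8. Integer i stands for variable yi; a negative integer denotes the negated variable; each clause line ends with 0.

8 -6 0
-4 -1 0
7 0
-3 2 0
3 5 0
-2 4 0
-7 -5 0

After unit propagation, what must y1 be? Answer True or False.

(y7) stands alone — y7 = True.
(!y7 || !y5): since y7 = True, the clause reduces to (!y5). y5 = False.
(y3 || y5): since y5 = False, the clause reduces to (y3). y3 = True.
(!y3 || y2): since y3 = True, the clause reduces to (y2). y2 = True.
(!y2 || y4) with y2 = True leaves only y4, so y4 = True.
(!y1 || !y4): since y4 = True, the clause reduces to (!y1). y1 = False.

False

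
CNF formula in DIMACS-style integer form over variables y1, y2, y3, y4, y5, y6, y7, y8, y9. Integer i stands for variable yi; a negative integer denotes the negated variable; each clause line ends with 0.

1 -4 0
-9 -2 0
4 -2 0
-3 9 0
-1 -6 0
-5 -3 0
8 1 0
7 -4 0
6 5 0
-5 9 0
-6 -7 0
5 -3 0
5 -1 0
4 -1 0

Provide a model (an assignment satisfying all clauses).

y1=F, y2=F, y3=F, y4=F, y5=T, y6=F, y7=F, y8=T, y9=T

y2 occurs only negated in the remaining clauses — set y2 = False.
Pure literal: y3 appears only negated; assign y3 = False.
Try y1 = False.
  then y4 is forced to False.
  then y8 is forced to True.
Try y5 = True.
  then y9 is forced to True.
Try y6 = False.
y7 is now unconstrained; take y7 = False.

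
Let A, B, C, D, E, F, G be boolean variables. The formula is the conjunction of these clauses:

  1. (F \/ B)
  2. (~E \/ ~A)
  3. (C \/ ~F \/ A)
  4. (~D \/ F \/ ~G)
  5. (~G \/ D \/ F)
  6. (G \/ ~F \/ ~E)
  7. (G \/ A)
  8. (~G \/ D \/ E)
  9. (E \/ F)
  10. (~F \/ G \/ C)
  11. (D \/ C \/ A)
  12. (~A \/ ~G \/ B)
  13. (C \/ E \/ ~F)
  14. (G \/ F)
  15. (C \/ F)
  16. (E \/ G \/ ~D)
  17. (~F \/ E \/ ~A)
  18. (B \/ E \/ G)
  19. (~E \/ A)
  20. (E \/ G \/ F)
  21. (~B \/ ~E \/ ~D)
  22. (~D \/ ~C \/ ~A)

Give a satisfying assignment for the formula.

A=False, B=True, C=True, D=True, E=False, F=True, G=True

Try A = False.
  then G is forced to True.
  then E is forced to False.
  then D is forced to True.
  then F is forced to True.
  then C is forced to True.
B is now unconstrained; take B = True.
Every clause has at least one true literal under this assignment.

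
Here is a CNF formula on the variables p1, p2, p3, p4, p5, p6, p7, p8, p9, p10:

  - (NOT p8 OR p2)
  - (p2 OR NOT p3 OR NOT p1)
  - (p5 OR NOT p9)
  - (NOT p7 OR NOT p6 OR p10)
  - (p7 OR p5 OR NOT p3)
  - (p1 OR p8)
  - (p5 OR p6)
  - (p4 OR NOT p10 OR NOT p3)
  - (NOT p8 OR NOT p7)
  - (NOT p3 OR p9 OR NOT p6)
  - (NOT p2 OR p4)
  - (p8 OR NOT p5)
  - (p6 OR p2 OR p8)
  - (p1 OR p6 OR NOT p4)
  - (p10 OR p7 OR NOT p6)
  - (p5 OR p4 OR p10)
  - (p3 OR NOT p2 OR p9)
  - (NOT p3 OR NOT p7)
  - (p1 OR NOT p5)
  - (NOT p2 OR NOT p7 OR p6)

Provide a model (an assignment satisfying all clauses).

Branch on p1: take p1 = True.
The remaining clauses are satisfied by p2 = True, p3 = True, p4 = True, p5 = True, p6 = False, p7 = False, p8 = True, p9 = False, p10 = True.
Every clause has at least one true literal under this assignment.

p1=True, p2=True, p3=True, p4=True, p5=True, p6=False, p7=False, p8=True, p9=False, p10=True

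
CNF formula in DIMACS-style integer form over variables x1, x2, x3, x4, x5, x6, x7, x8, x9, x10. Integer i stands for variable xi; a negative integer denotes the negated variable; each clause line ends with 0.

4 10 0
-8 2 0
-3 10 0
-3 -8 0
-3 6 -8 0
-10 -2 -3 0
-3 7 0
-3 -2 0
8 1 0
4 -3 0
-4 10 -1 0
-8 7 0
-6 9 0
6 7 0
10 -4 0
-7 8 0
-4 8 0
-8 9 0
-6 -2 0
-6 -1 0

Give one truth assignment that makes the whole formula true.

x3 occurs only negated in the remaining clauses — set x3 = False.
x9 occurs only positively in the remaining clauses — set x9 = True.
Set x1 = False and propagate.
  then x8 is forced to True.
  then x2 is forced to True.
  then x7 is forced to True.
  then x6 is forced to False.
Branch on x4: take x4 = False.
  then x10 is forced to True.
x5 is now unconstrained; take x5 = False.
Check each clause:
  1. (x4 | x10) — x10 is true.
  2. (x2 | ~x8) — x2 is true.
  3. (~x3 | x10) — x10 is true.
  4. (~x3 | ~x8) — ~x3 is true.
  5. (x6 | ~x8 | ~x3) — ~x3 is true.
  6. (~x10 | ~x3 | ~x2) — ~x3 is true.
  7. (~x3 | x7) — ~x3 is true.
  8. (~x3 | ~x2) — ~x3 is true.
  9. (x8 | x1) — x8 is true.
  10. (~x3 | x4) — ~x3 is true.
  11. (~x1 | ~x4 | x10) — x10 is true.
  12. (~x8 | x7) — x7 is true.
  13. (~x6 | x9) — x9 is true.
  14. (x6 | x7) — x7 is true.
  15. (~x4 | x10) — x10 is true.
  16. (~x7 | x8) — x8 is true.
  17. (x8 | ~x4) — x8 is true.
  18. (~x8 | x9) — x9 is true.
  19. (~x2 | ~x6) — ~x6 is true.
  20. (~x6 | ~x1) — ~x6 is true.

x1 = False  x2 = True  x3 = False  x4 = False  x5 = False  x6 = False  x7 = True  x8 = True  x9 = True  x10 = True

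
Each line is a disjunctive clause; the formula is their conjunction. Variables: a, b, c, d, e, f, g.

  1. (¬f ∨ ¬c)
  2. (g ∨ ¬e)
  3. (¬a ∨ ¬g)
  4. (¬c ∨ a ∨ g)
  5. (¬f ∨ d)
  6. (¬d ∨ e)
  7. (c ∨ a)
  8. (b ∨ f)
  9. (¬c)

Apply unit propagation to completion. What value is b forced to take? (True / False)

(¬c) is a unit clause: c = False.
(c ∨ a): since c = False, the clause reduces to (a). a = True.
(¬g ∨ ¬a) with a = True leaves only ¬g, so g = False.
In (g ∨ ¬e), g is now false; ¬e must hold, so e = False.
In (e ∨ ¬d), e is now false; ¬d must hold, so d = False.
From (¬f ∨ d) and d = False: f = False.
(b ∨ f) with f = False leaves only b, so b = True.

True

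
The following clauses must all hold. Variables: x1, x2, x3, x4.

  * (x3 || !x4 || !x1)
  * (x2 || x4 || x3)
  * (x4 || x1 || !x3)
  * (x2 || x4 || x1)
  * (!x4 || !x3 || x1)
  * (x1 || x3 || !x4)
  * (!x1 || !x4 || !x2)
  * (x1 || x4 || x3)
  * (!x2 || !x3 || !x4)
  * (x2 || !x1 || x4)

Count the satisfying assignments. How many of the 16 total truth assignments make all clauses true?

3

Satisfying assignments:
  x1=1 x2=0 x3=1 x4=1
  x1=1 x2=1 x3=0 x4=0
  x1=1 x2=1 x3=1 x4=0
Count: 3.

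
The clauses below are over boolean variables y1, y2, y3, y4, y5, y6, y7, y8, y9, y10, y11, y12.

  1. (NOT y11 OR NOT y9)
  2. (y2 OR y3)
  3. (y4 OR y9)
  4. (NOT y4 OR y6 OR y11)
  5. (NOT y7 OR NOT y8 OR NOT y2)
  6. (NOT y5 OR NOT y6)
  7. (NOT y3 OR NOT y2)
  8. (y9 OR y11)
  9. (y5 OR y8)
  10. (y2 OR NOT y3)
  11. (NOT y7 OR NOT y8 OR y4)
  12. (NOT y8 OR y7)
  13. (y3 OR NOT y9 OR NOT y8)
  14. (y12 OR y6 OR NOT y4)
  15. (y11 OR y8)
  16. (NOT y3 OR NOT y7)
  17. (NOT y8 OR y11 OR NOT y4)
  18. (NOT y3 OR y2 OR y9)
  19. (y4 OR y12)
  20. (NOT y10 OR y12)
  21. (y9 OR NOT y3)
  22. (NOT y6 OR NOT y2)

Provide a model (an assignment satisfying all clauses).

y1=0, y2=1, y3=0, y4=1, y5=1, y6=0, y7=0, y8=0, y9=0, y10=0, y11=1, y12=1

Pure literal: y10 appears only negated; assign y10 = False.
Pure literal: y12 appears only positively; assign y12 = True.
Try y2 = True.
  then y3 is forced to False.
  then y6 is forced to False.
Branch on y4: take y4 = True.
  then y11 is forced to True.
  then y9 is forced to False.
For the remaining variables, y1 = False, y5 = True, y7 = False, y8 = False works.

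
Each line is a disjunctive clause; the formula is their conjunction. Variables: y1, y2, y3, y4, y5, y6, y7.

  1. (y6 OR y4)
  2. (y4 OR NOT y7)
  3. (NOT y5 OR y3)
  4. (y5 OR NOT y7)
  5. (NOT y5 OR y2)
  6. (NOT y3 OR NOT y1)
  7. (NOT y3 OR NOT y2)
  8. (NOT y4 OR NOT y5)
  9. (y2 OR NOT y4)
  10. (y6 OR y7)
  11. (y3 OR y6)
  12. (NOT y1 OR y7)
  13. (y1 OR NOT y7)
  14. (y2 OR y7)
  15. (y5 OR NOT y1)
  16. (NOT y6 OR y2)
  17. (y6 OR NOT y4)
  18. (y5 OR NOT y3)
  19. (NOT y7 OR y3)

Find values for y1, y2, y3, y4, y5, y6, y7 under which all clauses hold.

y1=0, y2=1, y3=0, y4=1, y5=0, y6=1, y7=0

Try y1 = False.
  then y7 is forced to False.
  then y6 is forced to True.
  then y2 is forced to True.
  then y3 is forced to False.
  then y5 is forced to False.
y4 is now unconstrained; take y4 = True.
Every clause has at least one true literal under this assignment.
Check each clause:
  1. (y6 OR y4) — y4 is true.
  2. (NOT y7 OR y4) — NOT y7 is true.
  3. (NOT y5 OR y3) — NOT y5 is true.
  4. (y5 OR NOT y7) — NOT y7 is true.
  5. (y2 OR NOT y5) — y2 is true.
  6. (NOT y1 OR NOT y3) — NOT y3 is true.
  7. (NOT y2 OR NOT y3) — NOT y3 is true.
  8. (NOT y4 OR NOT y5) — NOT y5 is true.
  9. (NOT y4 OR y2) — y2 is true.
  10. (y6 OR y7) — y6 is true.
  11. (y3 OR y6) — y6 is true.
  12. (y7 OR NOT y1) — NOT y1 is true.
  13. (NOT y7 OR y1) — NOT y7 is true.
  14. (y2 OR y7) — y2 is true.
  15. (NOT y1 OR y5) — NOT y1 is true.
  16. (y2 OR NOT y6) — y2 is true.
  17. (NOT y4 OR y6) — y6 is true.
  18. (NOT y3 OR y5) — NOT y3 is true.
  19. (y3 OR NOT y7) — NOT y7 is true.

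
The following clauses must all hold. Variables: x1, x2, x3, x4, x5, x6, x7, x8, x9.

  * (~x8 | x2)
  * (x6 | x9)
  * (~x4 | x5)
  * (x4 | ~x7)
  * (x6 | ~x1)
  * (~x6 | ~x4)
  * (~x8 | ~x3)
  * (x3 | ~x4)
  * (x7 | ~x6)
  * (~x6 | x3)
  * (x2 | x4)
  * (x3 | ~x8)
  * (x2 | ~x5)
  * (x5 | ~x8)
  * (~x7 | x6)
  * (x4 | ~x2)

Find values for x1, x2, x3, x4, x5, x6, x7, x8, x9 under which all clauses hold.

x1=F, x2=T, x3=T, x4=T, x5=T, x6=F, x7=F, x8=F, x9=T

Pure literal: x1 appears only negated; assign x1 = False.
x8 occurs only negated in the remaining clauses — set x8 = False.
Try x2 = True.
  then x4 is forced to True.
  then x5 is forced to True.
  then x6 is forced to False.
  then x9 is forced to True.
  then x3 is forced to True.
  then x7 is forced to False.
Every clause has at least one true literal under this assignment.
Check each clause:
  1. (~x8 | x2) — ~x8 is true.
  2. (x6 | x9) — x9 is true.
  3. (x5 | ~x4) — x5 is true.
  4. (x4 | ~x7) — ~x7 is true.
  5. (~x1 | x6) — ~x1 is true.
  6. (~x4 | ~x6) — ~x6 is true.
  7. (~x8 | ~x3) — ~x8 is true.
  8. (x3 | ~x4) — x3 is true.
  9. (~x6 | x7) — ~x6 is true.
  10. (x3 | ~x6) — ~x6 is true.
  11. (x4 | x2) — x2 is true.
  12. (x3 | ~x8) — ~x8 is true.
  13. (~x5 | x2) — x2 is true.
  14. (x5 | ~x8) — ~x8 is true.
  15. (x6 | ~x7) — ~x7 is true.
  16. (~x2 | x4) — x4 is true.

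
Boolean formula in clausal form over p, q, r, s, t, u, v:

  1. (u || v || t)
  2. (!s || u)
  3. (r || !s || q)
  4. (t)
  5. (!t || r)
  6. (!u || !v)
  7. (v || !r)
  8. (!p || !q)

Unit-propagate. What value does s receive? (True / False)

False

(t) is a unit clause: t = True.
In (r || !t), !t is now false; r must hold, so r = True.
From (v || !r) and r = True: v = True.
From (!v || !u) and v = True: u = False.
From (!s || u) and u = False: s = False.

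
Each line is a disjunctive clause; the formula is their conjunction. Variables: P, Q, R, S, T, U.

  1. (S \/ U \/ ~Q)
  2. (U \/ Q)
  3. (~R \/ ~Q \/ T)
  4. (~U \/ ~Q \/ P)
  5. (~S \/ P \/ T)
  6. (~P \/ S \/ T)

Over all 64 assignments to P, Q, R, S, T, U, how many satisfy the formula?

Split on Q, then P.
  Q=1, P=1: 8 of the 16 assignments to (R,S,T,U) work.
  Q=1, P=0: remaining (R,S,T,U) ∈ {(0,1,1,0); (1,1,1,0)} — 2.
  Q=0, P=1: R free; 3 ways for (S,T,U) × 2^1 = 6.
  Q=0, P=0: R free; 3 ways for (S,T,U) × 2^1 = 6.
Total: 8 + 2 + 6 + 6 = 22.

22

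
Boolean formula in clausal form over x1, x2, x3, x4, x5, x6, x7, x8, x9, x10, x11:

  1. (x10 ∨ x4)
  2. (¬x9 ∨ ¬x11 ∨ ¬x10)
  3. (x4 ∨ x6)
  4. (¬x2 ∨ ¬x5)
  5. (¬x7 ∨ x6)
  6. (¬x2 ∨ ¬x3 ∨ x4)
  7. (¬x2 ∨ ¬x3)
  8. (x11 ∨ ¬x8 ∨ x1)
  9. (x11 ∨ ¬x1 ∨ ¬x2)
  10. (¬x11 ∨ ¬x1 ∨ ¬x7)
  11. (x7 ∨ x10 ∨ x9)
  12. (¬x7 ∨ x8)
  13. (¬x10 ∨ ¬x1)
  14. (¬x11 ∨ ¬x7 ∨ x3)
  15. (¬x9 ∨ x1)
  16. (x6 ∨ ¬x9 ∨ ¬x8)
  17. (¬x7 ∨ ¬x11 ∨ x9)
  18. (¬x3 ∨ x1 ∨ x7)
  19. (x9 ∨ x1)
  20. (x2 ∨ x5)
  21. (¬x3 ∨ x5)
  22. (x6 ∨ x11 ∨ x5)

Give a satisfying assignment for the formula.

Pure literal: x4 appears only positively; assign x4 = True.
Pure literal: x6 appears only positively; assign x6 = True.
Set x1 = True and propagate.
  then x10 is forced to False.
The remaining clauses are satisfied by x2 = False, x3 = False, x5 = True, x7 = False, x8 = True, x9 = True, x11 = True.
Every clause has at least one true literal under this assignment.

x1 = True, x2 = False, x3 = False, x4 = True, x5 = True, x6 = True, x7 = False, x8 = True, x9 = True, x10 = False, x11 = True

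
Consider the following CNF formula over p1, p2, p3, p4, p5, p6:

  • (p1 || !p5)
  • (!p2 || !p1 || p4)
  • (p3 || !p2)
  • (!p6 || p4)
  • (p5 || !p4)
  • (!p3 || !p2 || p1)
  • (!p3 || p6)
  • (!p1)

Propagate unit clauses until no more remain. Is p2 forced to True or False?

(!p1) is a unit clause: p1 = False.
From (p1 || !p5) and p1 = False: p5 = False.
In (!p4 || p5), p5 is now false; !p4 must hold, so p4 = False.
(!p6 || p4) with p4 = False leaves only !p6, so p6 = False.
In (!p3 || p6), p6 is now false; !p3 must hold, so p3 = False.
In (!p2 || p3), p3 is now false; !p2 must hold, so p2 = False.

False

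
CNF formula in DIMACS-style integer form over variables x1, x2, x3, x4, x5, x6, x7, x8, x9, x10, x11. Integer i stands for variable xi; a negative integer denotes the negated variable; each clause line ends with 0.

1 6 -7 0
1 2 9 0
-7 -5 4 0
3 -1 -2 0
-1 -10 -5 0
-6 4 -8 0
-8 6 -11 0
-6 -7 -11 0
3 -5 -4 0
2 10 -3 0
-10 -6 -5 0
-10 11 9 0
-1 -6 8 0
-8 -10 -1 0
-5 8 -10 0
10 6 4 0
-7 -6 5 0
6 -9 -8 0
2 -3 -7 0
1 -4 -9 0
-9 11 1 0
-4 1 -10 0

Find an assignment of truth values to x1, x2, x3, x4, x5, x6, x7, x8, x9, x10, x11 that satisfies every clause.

x1 = T, x2 = F, x3 = F, x4 = F, x5 = F, x6 = F, x7 = F, x8 = F, x9 = F, x10 = T, x11 = T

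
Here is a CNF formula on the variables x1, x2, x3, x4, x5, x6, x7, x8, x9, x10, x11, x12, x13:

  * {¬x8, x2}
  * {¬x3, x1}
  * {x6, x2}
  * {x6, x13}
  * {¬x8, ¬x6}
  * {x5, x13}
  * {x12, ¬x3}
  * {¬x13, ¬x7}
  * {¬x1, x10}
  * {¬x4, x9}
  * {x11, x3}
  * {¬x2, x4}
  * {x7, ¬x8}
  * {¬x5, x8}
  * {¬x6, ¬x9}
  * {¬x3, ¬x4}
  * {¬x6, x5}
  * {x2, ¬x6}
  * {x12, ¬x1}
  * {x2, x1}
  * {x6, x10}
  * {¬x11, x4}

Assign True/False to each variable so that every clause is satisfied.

x1=T  x2=T  x3=F  x4=T  x5=F  x6=F  x7=F  x8=F  x9=T  x10=T  x11=T  x12=T  x13=T

x10 occurs only positively in the remaining clauses — set x10 = True.
Pure literal: x12 appears only positively; assign x12 = True.
Branch on x1: take x1 = True.
The remaining clauses are satisfied by x2 = True, x3 = False, x4 = True, x5 = False, x6 = False, x7 = False, x8 = False, x9 = True, x11 = True, x13 = True.
Every clause has at least one true literal under this assignment.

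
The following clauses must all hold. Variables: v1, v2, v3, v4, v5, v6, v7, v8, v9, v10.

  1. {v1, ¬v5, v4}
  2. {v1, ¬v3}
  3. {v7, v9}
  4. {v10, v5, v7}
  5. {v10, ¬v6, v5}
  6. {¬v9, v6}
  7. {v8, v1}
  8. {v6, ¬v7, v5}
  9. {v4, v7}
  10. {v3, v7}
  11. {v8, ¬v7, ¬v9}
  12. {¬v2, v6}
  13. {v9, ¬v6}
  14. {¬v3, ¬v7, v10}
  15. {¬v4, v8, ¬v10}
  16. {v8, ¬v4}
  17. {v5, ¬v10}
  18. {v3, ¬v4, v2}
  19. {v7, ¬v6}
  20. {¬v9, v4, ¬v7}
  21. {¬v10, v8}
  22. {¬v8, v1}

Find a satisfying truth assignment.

v1=T, v2=F, v3=T, v4=F, v5=T, v6=F, v7=T, v8=T, v9=F, v10=T

Check each clause:
  1. {¬v5, v4, v1} — v1 is true.
  2. {v1, ¬v3} — v1 is true.
  3. {v9, v7} — v7 is true.
  4. {v7, v10, v5} — v10 is true.
  5. {v5, v10, ¬v6} — ¬v6 is true.
  6. {¬v9, v6} — ¬v9 is true.
  7. {v1, v8} — v8 is true.
  8. {¬v7, v5, v6} — v5 is true.
  9. {v7, v4} — v7 is true.
  10. {v7, v3} — v3 is true.
  11. {¬v7, ¬v9, v8} — v8 is true.
  12. {v6, ¬v2} — ¬v2 is true.
  13. {¬v6, v9} — ¬v6 is true.
  14. {¬v7, v10, ¬v3} — v10 is true.
  15. {¬v4, ¬v10, v8} — v8 is true.
  16. {¬v4, v8} — v8 is true.
  17. {v5, ¬v10} — v5 is true.
  18. {v3, v2, ¬v4} — v3 is true.
  19. {v7, ¬v6} — ¬v6 is true.
  20. {¬v9, v4, ¬v7} — ¬v9 is true.
  21. {¬v10, v8} — v8 is true.
  22. {¬v8, v1} — v1 is true.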